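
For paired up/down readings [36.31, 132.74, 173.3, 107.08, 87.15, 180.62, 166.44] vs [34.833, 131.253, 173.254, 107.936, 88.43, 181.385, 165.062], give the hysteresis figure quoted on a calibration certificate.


|36.31 - 34.833| = 1.4770
|132.74 - 131.253| = 1.4870
|173.3 - 173.254| = 0.0460
|107.08 - 107.936| = 0.8560
|87.15 - 88.43| = 1.2800
|180.62 - 181.385| = 0.7650
|166.44 - 165.062| = 1.3780
hysteresis = max(diffs) = 1.4870

1.4870


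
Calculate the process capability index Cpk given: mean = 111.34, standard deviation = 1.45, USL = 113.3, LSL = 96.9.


Cpu = (USL - mean) / (3*sigma) = (113.3 - 111.34) / (3*1.45) = 0.4506
Cpl = (mean - LSL) / (3*sigma) = (111.34 - 96.9) / (3*1.45) = 3.3195
Cpk = min(Cpu, Cpl) = 0.4506

0.4506


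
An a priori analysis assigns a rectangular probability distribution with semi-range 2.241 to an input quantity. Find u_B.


u_B = half_width / sqrt(3)
u_B = 2.241 / 1.7320508
u_B = 1.2938

1.2938


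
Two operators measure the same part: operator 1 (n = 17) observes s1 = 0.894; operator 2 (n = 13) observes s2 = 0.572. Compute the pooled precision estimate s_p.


s_p = sqrt(((n1-1)*s1^2 + (n2-1)*s2^2) / (n1+n2-2))
numerator = (17-1)*0.894^2 + (13-1)*0.572^2 = 12.787776 + 3.926208 = 16.713984
denominator = 17 + 13 - 2 = 28
s_p^2 = 16.713984 / 28 = 0.596928
s_p = sqrt(0.596928) = 0.7726

0.7726


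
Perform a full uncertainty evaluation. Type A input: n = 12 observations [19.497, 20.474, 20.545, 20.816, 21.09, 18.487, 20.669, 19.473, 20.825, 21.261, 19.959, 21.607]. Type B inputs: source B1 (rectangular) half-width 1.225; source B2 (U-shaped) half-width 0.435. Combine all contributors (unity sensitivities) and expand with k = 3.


mean = (19.497 + 20.474 + 20.545 + 20.816 + 21.09 + 18.487 + 20.669 + 19.473 + 20.825 + 21.261 + 19.959 + 21.607) / 12 = 20.39191667
s = sqrt(sum((x - mean)^2)/(n-1)) = 0.88701834
u_A = s / sqrt(n) = 0.88701834 / sqrt(12) = 0.25606014
u_B1 = 1.225 / sqrt(3) = 0.70725408
u_B2 = 0.435 / sqrt(2) = 0.30759145
uc = sqrt(0.25606014^2 + 0.70725408^2 + 0.30759145^2) = 0.81264237
U = k * uc = 3 * 0.81264237
U = 2.4379

2.4379


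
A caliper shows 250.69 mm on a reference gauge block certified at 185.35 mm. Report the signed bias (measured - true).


Systematic error = measured - true
= 250.69 - 185.35
= 65.3400

65.3400


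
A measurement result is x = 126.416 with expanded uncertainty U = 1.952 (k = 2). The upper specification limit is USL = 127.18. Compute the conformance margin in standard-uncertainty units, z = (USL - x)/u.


u = U / k = 1.952 / 2 = 0.976
margin = |USL - x| = |127.18 - 126.416| = 0.764
z = margin / u = 0.764 / 0.976
z = 0.7828

0.7828


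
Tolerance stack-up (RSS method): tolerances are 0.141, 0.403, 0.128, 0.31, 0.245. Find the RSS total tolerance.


RSS = sqrt(0.141^2 + 0.403^2 + 0.128^2 + 0.31^2 + 0.245^2)
= sqrt(0.354799)
= 0.5957

0.5957


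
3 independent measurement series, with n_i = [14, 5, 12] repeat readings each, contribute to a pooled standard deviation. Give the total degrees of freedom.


nu = sum_i (n_i - 1)
nu = ((14 - 1) + (5 - 1) + (12 - 1))
nu = 13 + 4 + 11
nu = 28

28


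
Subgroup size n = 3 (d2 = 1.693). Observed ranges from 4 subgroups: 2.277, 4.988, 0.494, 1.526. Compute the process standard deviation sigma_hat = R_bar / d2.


R_bar = (2.277 + 4.988 + 0.494 + 1.526) / 4
R_bar = 9.285 / 4 = 2.32125
sigma_hat = R_bar / d2 = 2.32125 / 1.693 = 1.3711

1.3711


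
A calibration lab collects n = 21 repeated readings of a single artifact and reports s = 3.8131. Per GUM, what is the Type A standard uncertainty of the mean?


u_A = s / sqrt(n)
u_A = 3.8131 / sqrt(21)
u_A = 3.8131 / 4.5825757
u_A = 0.8321

0.8321


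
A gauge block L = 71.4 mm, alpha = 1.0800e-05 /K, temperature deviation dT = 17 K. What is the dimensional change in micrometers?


dL = L * alpha * dT
= 71.4 * 1.0800e-05 * 17
= 0.0131090 mm
dL_um = 0.0131090 * 1000 = 13.1090 um

13.1090


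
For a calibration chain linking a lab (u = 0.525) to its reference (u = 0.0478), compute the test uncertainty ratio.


TUR = u_lab / u_ref
= 0.525 / 0.0478
= 10.9833

10.9833


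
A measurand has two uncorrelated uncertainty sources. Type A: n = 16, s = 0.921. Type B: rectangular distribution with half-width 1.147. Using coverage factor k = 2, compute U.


u_A = s / sqrt(n) = 0.921 / sqrt(16) = 0.23025
u_B = half_width / sqrt(3) = 1.147 / sqrt(3) = 0.66222076
uc = sqrt(u_A^2 + u_B^2) = sqrt(0.23025^2 + 0.66222076^2) = 0.70110727
U = k * uc = 2 * 0.70110727
U = 1.4022

1.4022


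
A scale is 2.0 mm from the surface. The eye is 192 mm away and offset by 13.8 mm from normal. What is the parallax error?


error = h * offset / d
= 2.0 * 13.8 / 192
= 0.1438

0.1438


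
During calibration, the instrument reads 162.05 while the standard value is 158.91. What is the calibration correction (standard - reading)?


Correction = standard - reading
= 158.91 - 162.05
= -3.1400

-3.1400


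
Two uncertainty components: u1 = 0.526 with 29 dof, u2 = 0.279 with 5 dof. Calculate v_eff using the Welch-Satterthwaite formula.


uc = sqrt(u1^2 + u2^2) = sqrt(0.526^2 + 0.279^2) = 0.5954133
v_eff = uc^4 / (u1^4/v1 + u2^4/v2)
= 0.5954133^4 / (0.526^4/29 + 0.279^4/5)
= 0.1256823 / 0.0038514859
v_eff = 32.6322

32.6322


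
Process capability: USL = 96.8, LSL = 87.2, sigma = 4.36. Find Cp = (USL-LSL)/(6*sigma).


Cp = (USL - LSL) / (6 * sigma)
= (96.8 - 87.2) / (6 * 4.36)
= 9.6000 / 26.1600
= 0.3670

0.3670


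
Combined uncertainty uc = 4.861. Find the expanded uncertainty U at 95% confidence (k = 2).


U = k * uc
U = 2 * 4.861
U = 9.7220

9.7220


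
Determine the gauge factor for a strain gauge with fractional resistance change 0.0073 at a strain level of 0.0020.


GF = (dR/R) / epsilon
= 0.0073 / 0.0020
= 3.6500

3.6500


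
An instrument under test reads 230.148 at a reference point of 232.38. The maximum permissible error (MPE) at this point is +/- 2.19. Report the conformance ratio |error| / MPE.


e = indication - reference = 230.148 - 232.38 = -2.2320
|e| = 2.2320
ratio = |e| / MPE = 2.2320 / 2.19
ratio = 1.0192

1.0192


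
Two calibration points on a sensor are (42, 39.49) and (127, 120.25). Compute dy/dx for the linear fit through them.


slope = (y2 - y1) / (x2 - x1)
= (120.25 - 39.49) / (127 - 42)
= 80.7600 / 85
= 0.9501

0.9501


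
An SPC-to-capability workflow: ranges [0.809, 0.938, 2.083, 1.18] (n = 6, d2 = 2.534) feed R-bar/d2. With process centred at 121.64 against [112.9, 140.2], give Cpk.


R_bar = (0.809 + 0.938 + 2.083 + 1.18) / 4 = 1.2525
sigma = R_bar / d2 = 1.2525 / 2.534 = 0.49427782
Cp = (USL - LSL)/(6*sigma) = (140.2 - 112.9)/(6*0.49427782) = 9.2053
Cpu = (140.2 - 121.64)/(3*0.49427782) = 12.5166
Cpl = (121.64 - 112.9)/(3*0.49427782) = 5.8941
Cpk = min(Cpu, Cpl) = 5.8941

5.8941


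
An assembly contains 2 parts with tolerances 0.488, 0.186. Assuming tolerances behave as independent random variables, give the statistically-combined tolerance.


RSS = sqrt(0.488^2 + 0.186^2)
= sqrt(0.27274)
= 0.5222

0.5222


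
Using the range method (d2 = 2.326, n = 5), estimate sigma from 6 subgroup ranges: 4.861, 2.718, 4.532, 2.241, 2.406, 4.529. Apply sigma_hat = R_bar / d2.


R_bar = (4.861 + 2.718 + 4.532 + 2.241 + 2.406 + 4.529) / 6
R_bar = 21.287 / 6 = 3.5478333
sigma_hat = R_bar / d2 = 3.5478333 / 2.326 = 1.5253

1.5253


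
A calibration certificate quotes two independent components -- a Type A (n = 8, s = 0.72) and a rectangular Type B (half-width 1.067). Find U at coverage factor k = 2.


u_A = s / sqrt(n) = 0.72 / sqrt(8) = 0.25455844
u_B = half_width / sqrt(3) = 1.067 / sqrt(3) = 0.61603274
uc = sqrt(u_A^2 + u_B^2) = sqrt(0.25455844^2 + 0.61603274^2) = 0.66655558
U = k * uc = 2 * 0.66655558
U = 1.3331

1.3331


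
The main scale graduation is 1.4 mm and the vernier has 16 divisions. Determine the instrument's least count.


LC = MSD / n_div
= 1.4 / 16
= 0.0875

0.0875


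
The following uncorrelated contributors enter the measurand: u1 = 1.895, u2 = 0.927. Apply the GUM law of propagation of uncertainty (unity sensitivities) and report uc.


uc = sqrt(1.895^2 + 0.927^2)
uc = sqrt(4.450354)
uc = 2.1096

2.1096


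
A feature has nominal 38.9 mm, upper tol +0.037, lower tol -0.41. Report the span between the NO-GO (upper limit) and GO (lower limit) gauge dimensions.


GO = nominal - lower_tol (smallest hole = maximum material condition)
GO = 38.9 - 0.41 = 38.49
NO-GO = nominal + upper_tol (largest hole = least material condition)
NO-GO = 38.9 + 0.037 = 38.937
spread = NO-GO - GO = 38.937 - 38.49 = 0.4470

0.4470


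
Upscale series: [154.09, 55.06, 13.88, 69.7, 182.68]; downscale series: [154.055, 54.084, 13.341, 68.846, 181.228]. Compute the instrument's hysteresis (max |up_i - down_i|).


|154.09 - 154.055| = 0.0350
|55.06 - 54.084| = 0.9760
|13.88 - 13.341| = 0.5390
|69.7 - 68.846| = 0.8540
|182.68 - 181.228| = 1.4520
hysteresis = max(diffs) = 1.4520

1.4520


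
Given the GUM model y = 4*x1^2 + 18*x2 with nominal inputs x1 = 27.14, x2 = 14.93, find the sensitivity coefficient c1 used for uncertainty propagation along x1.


y = 4*x1^2 + 18*x2
dy/dx1 = 2*4*x1
Evaluate at x1 = 27.14: c1 = 8 * 27.14
c1 = 217.1200

217.1200


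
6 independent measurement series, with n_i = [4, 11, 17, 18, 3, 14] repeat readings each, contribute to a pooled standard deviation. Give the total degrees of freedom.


nu = sum_i (n_i - 1)
nu = ((4 - 1) + (11 - 1) + (17 - 1) + (18 - 1) + (3 - 1) + (14 - 1))
nu = 3 + 10 + 16 + 17 + 2 + 13
nu = 61

61


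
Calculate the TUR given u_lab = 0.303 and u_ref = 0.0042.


TUR = u_lab / u_ref
= 0.303 / 0.0042
= 72.1429

72.1429


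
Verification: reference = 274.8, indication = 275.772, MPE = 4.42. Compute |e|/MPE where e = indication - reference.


e = indication - reference = 275.772 - 274.8 = 0.9720
|e| = 0.9720
ratio = |e| / MPE = 0.9720 / 4.42
ratio = 0.2199

0.2199


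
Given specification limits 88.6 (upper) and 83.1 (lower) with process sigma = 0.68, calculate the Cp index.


Cp = (USL - LSL) / (6 * sigma)
= (88.6 - 83.1) / (6 * 0.68)
= 5.5000 / 4.0800
= 1.3480

1.3480


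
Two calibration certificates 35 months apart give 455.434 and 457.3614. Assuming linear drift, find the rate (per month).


rate = (v2 - v1) / months
= (457.3614 - 455.434) / 35
= 1.9274 / 35
= 0.0551

0.0551


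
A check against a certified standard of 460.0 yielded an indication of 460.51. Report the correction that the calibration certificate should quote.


Correction = standard - reading
= 460.0 - 460.51
= -0.5100

-0.5100


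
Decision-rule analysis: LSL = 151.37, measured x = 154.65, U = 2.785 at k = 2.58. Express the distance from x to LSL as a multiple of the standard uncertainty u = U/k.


u = U / k = 2.785 / 2.58 = 1.0794574
margin = |LSL - x| = |151.37 - 154.65| = 3.28
z = margin / u = 3.28 / 1.0794574
z = 3.0386

3.0386


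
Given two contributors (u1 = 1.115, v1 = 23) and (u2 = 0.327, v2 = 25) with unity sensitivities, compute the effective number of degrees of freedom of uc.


uc = sqrt(u1^2 + u2^2) = sqrt(1.115^2 + 0.327^2) = 1.1619613
v_eff = uc^4 / (u1^4/v1 + u2^4/v2)
= 1.1619613^4 / (1.115^4/23 + 0.327^4/25)
= 1.822916 / 0.067657718
v_eff = 26.9432

26.9432


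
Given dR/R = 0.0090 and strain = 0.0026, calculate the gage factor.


GF = (dR/R) / epsilon
= 0.0090 / 0.0026
= 3.4615

3.4615


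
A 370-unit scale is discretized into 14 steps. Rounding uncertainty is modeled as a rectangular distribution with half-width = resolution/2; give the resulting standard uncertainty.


resolution = range / divisions
resolution = 370 / 14 = 26.428571
u_res = resolution / (2*sqrt(3))
u_res = 26.428571 / 3.4641016
u_res = 7.6293

7.6293


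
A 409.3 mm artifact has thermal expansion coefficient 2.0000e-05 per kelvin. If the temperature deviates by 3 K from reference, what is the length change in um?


dL = L * alpha * dT
= 409.3 * 2.0000e-05 * 3
= 0.0245580 mm
dL_um = 0.0245580 * 1000 = 24.5580 um

24.5580


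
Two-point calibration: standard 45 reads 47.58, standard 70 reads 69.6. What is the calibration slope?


slope = (y2 - y1) / (x2 - x1)
= (69.6 - 47.58) / (70 - 45)
= 22.0200 / 25
= 0.8808

0.8808


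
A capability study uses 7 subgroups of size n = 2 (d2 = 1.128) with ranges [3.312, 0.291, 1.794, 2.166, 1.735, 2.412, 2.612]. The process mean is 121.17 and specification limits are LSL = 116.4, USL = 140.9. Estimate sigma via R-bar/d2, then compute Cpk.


R_bar = (3.312 + 0.291 + 1.794 + 2.166 + 1.735 + 2.412 + 2.612) / 7 = 2.046
sigma = R_bar / d2 = 2.046 / 1.128 = 1.8138298
Cp = (USL - LSL)/(6*sigma) = (140.9 - 116.4)/(6*1.8138298) = 2.2512
Cpu = (140.9 - 121.17)/(3*1.8138298) = 3.6258
Cpl = (121.17 - 116.4)/(3*1.8138298) = 0.8766
Cpk = min(Cpu, Cpl) = 0.8766

0.8766


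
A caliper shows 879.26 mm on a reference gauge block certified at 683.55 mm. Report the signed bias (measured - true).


Systematic error = measured - true
= 879.26 - 683.55
= 195.7100

195.7100


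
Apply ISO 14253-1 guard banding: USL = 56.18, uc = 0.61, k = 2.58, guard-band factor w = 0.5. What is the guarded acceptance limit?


U = k * uc = 2.58 * 0.61 = 1.5738
guard band g = w * U = 0.5 * 1.5738 = 0.7869
AL = USL - g = 56.18 - 0.7869
AL = 55.3931

55.3931


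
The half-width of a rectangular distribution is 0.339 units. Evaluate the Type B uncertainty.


u_B = half_width / sqrt(3)
u_B = 0.339 / 1.7320508
u_B = 0.1957

0.1957


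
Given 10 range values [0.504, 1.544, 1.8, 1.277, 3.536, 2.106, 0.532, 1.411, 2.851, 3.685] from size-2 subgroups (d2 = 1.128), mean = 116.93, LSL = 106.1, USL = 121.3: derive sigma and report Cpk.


R_bar = (0.504 + 1.544 + 1.8 + 1.277 + 3.536 + 2.106 + 0.532 + 1.411 + 2.851 + 3.685) / 10 = 1.9246
sigma = R_bar / d2 = 1.9246 / 1.128 = 1.7062057
Cp = (USL - LSL)/(6*sigma) = (121.3 - 106.1)/(6*1.7062057) = 1.4848
Cpu = (121.3 - 116.93)/(3*1.7062057) = 0.8537
Cpl = (116.93 - 106.1)/(3*1.7062057) = 2.1158
Cpk = min(Cpu, Cpl) = 0.8537

0.8537


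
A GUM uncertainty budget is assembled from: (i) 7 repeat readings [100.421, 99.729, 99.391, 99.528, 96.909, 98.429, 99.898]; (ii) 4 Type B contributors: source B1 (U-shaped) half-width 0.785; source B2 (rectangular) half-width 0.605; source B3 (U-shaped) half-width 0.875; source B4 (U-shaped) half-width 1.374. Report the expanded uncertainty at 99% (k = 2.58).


mean = (100.421 + 99.729 + 99.391 + 99.528 + 96.909 + 98.429 + 99.898) / 7 = 99.18642857
s = sqrt(sum((x - mean)^2)/(n-1)) = 1.1721621
u_A = s / sqrt(n) = 1.1721621 / sqrt(7) = 0.44303563
u_B1 = 0.785 / sqrt(2) = 0.55507882
u_B2 = 0.605 / sqrt(3) = 0.34929691
u_B3 = 0.875 / sqrt(2) = 0.61871843
u_B4 = 1.374 / sqrt(2) = 0.97156472
uc = sqrt(0.44303563^2 + 0.55507882^2 + 0.34929691^2 + 0.61871843^2 + 0.97156472^2) = 1.3975521
U = k * uc = 2.58 * 1.3975521
U = 3.6057

3.6057


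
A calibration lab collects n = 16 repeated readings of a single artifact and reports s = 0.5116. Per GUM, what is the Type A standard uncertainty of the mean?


u_A = s / sqrt(n)
u_A = 0.5116 / sqrt(16)
u_A = 0.5116 / 4
u_A = 0.1279

0.1279


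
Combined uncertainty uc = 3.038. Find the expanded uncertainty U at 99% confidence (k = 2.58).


U = k * uc
U = 2.58 * 3.038
U = 7.8380

7.8380


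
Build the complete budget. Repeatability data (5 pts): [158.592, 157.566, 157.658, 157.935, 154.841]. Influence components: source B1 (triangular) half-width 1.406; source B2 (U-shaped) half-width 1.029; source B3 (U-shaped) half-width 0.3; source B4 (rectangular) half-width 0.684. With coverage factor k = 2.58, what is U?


mean = (158.592 + 157.566 + 157.658 + 157.935 + 154.841) / 5 = 157.3184
s = sqrt(sum((x - mean)^2)/(n-1)) = 1.4419082
u_A = s / sqrt(n) = 1.4419082 / sqrt(5) = 0.64484095
u_B1 = 1.406 / sqrt(6) = 0.5739971
u_B2 = 1.029 / sqrt(2) = 0.72761288
u_B3 = 0.3 / sqrt(2) = 0.21213203
u_B4 = 0.684 / sqrt(3) = 0.39490758
uc = sqrt(0.64484095^2 + 0.5739971^2 + 0.72761288^2 + 0.21213203^2 + 0.39490758^2) = 1.2147695
U = k * uc = 2.58 * 1.2147695
U = 3.1341

3.1341


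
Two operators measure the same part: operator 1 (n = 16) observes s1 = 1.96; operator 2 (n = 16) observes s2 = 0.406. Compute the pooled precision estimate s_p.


s_p = sqrt(((n1-1)*s1^2 + (n2-1)*s2^2) / (n1+n2-2))
numerator = (16-1)*1.96^2 + (16-1)*0.406^2 = 57.624 + 2.47254 = 60.09654
denominator = 16 + 16 - 2 = 30
s_p^2 = 60.09654 / 30 = 2.003218
s_p = sqrt(2.003218) = 1.4154

1.4154


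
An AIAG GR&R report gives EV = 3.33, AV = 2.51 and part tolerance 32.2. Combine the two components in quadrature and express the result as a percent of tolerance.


GRR = sqrt(EV^2 + AV^2) = sqrt(3.33^2 + 2.51^2) = 4.170012
%GRR = GRR / tol * 100 = 4.170012 / 32.2 * 100
%GRR = 12.9503

12.9503


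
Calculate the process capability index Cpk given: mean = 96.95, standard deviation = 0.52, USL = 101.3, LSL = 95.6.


Cpu = (USL - mean) / (3*sigma) = (101.3 - 96.95) / (3*0.52) = 2.7885
Cpl = (mean - LSL) / (3*sigma) = (96.95 - 95.6) / (3*0.52) = 0.8654
Cpk = min(Cpu, Cpl) = 0.8654

0.8654


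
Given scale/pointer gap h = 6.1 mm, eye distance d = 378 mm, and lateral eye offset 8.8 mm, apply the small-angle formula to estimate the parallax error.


error = h * offset / d
= 6.1 * 8.8 / 378
= 0.1420

0.1420


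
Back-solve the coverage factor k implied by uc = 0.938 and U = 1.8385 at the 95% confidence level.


k = U / uc
k = 1.8385 / 0.938
k = 1.96

1.96


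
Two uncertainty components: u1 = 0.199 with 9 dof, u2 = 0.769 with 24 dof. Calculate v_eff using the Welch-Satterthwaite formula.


uc = sqrt(u1^2 + u2^2) = sqrt(0.199^2 + 0.769^2) = 0.79433117
v_eff = uc^4 / (u1^4/v1 + u2^4/v2)
= 0.79433117^4 / (0.199^4/9 + 0.769^4/24)
= 0.39811306 / 0.014745408
v_eff = 26.9991

26.9991


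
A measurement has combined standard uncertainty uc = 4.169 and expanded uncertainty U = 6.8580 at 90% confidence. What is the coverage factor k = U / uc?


k = U / uc
k = 6.8580 / 4.169
k = 1.645

1.645


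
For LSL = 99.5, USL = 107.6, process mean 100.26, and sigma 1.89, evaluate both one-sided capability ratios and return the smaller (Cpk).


Cpu = (USL - mean) / (3*sigma) = (107.6 - 100.26) / (3*1.89) = 1.2945
Cpl = (mean - LSL) / (3*sigma) = (100.26 - 99.5) / (3*1.89) = 0.1340
Cpk = min(Cpu, Cpl) = 0.1340

0.1340


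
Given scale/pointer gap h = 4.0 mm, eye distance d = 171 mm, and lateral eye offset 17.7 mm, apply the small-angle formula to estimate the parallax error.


error = h * offset / d
= 4.0 * 17.7 / 171
= 0.4140

0.4140


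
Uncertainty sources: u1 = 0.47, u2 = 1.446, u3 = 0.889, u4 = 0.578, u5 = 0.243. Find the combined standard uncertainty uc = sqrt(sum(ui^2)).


uc = sqrt(0.47^2 + 1.446^2 + 0.889^2 + 0.578^2 + 0.243^2)
uc = sqrt(3.49527)
uc = 1.8696

1.8696


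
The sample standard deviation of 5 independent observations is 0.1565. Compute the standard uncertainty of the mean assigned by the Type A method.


u_A = s / sqrt(n)
u_A = 0.1565 / sqrt(5)
u_A = 0.1565 / 2.236068
u_A = 0.0700

0.0700


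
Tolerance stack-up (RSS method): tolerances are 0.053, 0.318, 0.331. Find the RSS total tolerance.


RSS = sqrt(0.053^2 + 0.318^2 + 0.331^2)
= sqrt(0.213494)
= 0.4621

0.4621


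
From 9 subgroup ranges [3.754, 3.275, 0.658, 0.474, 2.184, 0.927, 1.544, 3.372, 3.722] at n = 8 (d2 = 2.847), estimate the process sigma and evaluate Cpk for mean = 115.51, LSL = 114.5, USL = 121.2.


R_bar = (3.754 + 3.275 + 0.658 + 0.474 + 2.184 + 0.927 + 1.544 + 3.372 + 3.722) / 9 = 2.2122222
sigma = R_bar / d2 = 2.2122222 / 2.847 = 0.77703625
Cp = (USL - LSL)/(6*sigma) = (121.2 - 114.5)/(6*0.77703625) = 1.4371
Cpu = (121.2 - 115.51)/(3*0.77703625) = 2.4409
Cpl = (115.51 - 114.5)/(3*0.77703625) = 0.4333
Cpk = min(Cpu, Cpl) = 0.4333

0.4333


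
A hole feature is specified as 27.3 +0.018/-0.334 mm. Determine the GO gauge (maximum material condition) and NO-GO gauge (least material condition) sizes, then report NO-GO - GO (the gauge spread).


GO = nominal - lower_tol (smallest hole = maximum material condition)
GO = 27.3 - 0.334 = 26.966
NO-GO = nominal + upper_tol (largest hole = least material condition)
NO-GO = 27.3 + 0.018 = 27.318
spread = NO-GO - GO = 27.318 - 26.966 = 0.3520

0.3520


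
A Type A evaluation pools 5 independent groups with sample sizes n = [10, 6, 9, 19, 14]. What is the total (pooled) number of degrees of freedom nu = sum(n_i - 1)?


nu = sum_i (n_i - 1)
nu = ((10 - 1) + (6 - 1) + (9 - 1) + (19 - 1) + (14 - 1))
nu = 9 + 5 + 8 + 18 + 13
nu = 53

53


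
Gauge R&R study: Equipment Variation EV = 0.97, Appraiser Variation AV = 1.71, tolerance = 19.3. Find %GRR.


GRR = sqrt(EV^2 + AV^2) = sqrt(0.97^2 + 1.71^2) = 1.9659603
%GRR = GRR / tol * 100 = 1.9659603 / 19.3 * 100
%GRR = 10.1863

10.1863


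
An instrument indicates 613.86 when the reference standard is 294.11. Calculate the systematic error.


Systematic error = measured - true
= 613.86 - 294.11
= 319.7500

319.7500


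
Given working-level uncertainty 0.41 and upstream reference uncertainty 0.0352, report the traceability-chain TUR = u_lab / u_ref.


TUR = u_lab / u_ref
= 0.41 / 0.0352
= 11.6477

11.6477


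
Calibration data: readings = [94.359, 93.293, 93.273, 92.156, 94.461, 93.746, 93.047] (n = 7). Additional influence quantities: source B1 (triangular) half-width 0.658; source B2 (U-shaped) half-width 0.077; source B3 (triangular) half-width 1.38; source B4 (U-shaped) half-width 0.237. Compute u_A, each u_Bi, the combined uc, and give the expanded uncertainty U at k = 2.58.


mean = (94.359 + 93.293 + 93.273 + 92.156 + 94.461 + 93.746 + 93.047) / 7 = 93.47642857
s = sqrt(sum((x - mean)^2)/(n-1)) = 0.79832655
u_A = s / sqrt(n) = 0.79832655 / sqrt(7) = 0.30173907
u_B1 = 0.658 / sqrt(6) = 0.26862738
u_B2 = 0.077 / sqrt(2) = 0.054447222
u_B3 = 1.38 / sqrt(6) = 0.56338264
u_B4 = 0.237 / sqrt(2) = 0.16758431
uc = sqrt(0.30173907^2 + 0.26862738^2 + 0.054447222^2 + 0.56338264^2 + 0.16758431^2) = 0.71530143
U = k * uc = 2.58 * 0.71530143
U = 1.8455

1.8455


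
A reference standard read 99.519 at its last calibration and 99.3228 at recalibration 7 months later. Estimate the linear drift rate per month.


rate = (v2 - v1) / months
= (99.3228 - 99.519) / 7
= -0.1962 / 7
= -0.0280

-0.0280


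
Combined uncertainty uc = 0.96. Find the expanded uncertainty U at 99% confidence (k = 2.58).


U = k * uc
U = 2.58 * 0.96
U = 2.4768

2.4768


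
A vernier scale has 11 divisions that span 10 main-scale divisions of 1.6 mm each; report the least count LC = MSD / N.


LC = MSD / n_div
= 1.6 / 11
= 0.1455

0.1455


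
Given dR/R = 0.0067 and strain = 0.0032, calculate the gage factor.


GF = (dR/R) / epsilon
= 0.0067 / 0.0032
= 2.0938

2.0938


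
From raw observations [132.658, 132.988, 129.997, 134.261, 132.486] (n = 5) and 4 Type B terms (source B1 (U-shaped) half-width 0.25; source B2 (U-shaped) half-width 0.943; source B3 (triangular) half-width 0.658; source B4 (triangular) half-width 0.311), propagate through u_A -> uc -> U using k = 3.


mean = (132.658 + 132.988 + 129.997 + 134.261 + 132.486) / 5 = 132.478
s = sqrt(sum((x - mean)^2)/(n-1)) = 1.5513715
u_A = s / sqrt(n) = 1.5513715 / sqrt(5) = 0.69379443
u_B1 = 0.25 / sqrt(2) = 0.1767767
u_B2 = 0.943 / sqrt(2) = 0.66680169
u_B3 = 0.658 / sqrt(6) = 0.26862738
u_B4 = 0.311 / sqrt(6) = 0.12696522
uc = sqrt(0.69379443^2 + 0.1767767^2 + 0.66680169^2 + 0.26862738^2 + 0.12696522^2) = 1.0224999
U = k * uc = 3 * 1.0224999
U = 3.0675

3.0675


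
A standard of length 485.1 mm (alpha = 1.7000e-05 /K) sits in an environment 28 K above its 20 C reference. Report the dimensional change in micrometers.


dL = L * alpha * dT
= 485.1 * 1.7000e-05 * 28
= 0.2309076 mm
dL_um = 0.2309076 * 1000 = 230.9076 um

230.9076


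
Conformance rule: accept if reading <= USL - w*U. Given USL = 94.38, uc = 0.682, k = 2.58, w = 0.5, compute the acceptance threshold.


U = k * uc = 2.58 * 0.682 = 1.75956
guard band g = w * U = 0.5 * 1.75956 = 0.87978
AL = USL - g = 94.38 - 0.87978
AL = 93.5002

93.5002


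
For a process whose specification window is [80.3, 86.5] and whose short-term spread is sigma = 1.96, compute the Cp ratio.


Cp = (USL - LSL) / (6 * sigma)
= (86.5 - 80.3) / (6 * 1.96)
= 6.2000 / 11.7600
= 0.5272

0.5272


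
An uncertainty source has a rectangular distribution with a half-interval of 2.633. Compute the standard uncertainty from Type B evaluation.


u_B = half_width / sqrt(3)
u_B = 2.633 / 1.7320508
u_B = 1.5202

1.5202


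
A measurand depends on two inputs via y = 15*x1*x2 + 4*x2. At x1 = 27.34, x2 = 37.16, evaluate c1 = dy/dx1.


y = 15*x1*x2 + 4*x2
dy/dx1 = 15*x2
Evaluate at x2 = 37.16: c1 = 15 * 37.16
c1 = 557.4000

557.4000


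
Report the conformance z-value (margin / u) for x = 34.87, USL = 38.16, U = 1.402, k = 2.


u = U / k = 1.402 / 2 = 0.701
margin = |USL - x| = |38.16 - 34.87| = 3.29
z = margin / u = 3.29 / 0.701
z = 4.6933

4.6933


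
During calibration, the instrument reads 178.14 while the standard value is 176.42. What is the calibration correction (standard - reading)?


Correction = standard - reading
= 176.42 - 178.14
= -1.7200

-1.7200


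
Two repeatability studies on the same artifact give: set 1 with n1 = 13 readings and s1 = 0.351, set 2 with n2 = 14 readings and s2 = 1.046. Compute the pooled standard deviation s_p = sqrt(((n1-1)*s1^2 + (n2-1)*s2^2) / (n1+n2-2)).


s_p = sqrt(((n1-1)*s1^2 + (n2-1)*s2^2) / (n1+n2-2))
numerator = (13-1)*0.351^2 + (14-1)*1.046^2 = 1.478412 + 14.223508 = 15.70192
denominator = 13 + 14 - 2 = 25
s_p^2 = 15.70192 / 25 = 0.6280768
s_p = sqrt(0.6280768) = 0.7925

0.7925


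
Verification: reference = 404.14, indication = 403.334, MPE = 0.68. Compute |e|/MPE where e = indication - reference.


e = indication - reference = 403.334 - 404.14 = -0.8060
|e| = 0.8060
ratio = |e| / MPE = 0.8060 / 0.68
ratio = 1.1853

1.1853


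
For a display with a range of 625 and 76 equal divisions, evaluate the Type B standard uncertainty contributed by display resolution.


resolution = range / divisions
resolution = 625 / 76 = 8.2236842
u_res = resolution / (2*sqrt(3))
u_res = 8.2236842 / 3.4641016
u_res = 2.3740

2.3740


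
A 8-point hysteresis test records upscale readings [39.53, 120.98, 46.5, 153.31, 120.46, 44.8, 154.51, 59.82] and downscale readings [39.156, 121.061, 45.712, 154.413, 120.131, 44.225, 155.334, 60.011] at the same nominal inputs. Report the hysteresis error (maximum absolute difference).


|39.53 - 39.156| = 0.3740
|120.98 - 121.061| = 0.0810
|46.5 - 45.712| = 0.7880
|153.31 - 154.413| = 1.1030
|120.46 - 120.131| = 0.3290
|44.8 - 44.225| = 0.5750
|154.51 - 155.334| = 0.8240
|59.82 - 60.011| = 0.1910
hysteresis = max(diffs) = 1.1030

1.1030


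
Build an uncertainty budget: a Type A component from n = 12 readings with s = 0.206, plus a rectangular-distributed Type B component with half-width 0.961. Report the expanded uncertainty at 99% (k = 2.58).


u_A = s / sqrt(n) = 0.206 / sqrt(12) = 0.059467078
u_B = half_width / sqrt(3) = 0.961 / sqrt(3) = 0.55483361
uc = sqrt(u_A^2 + u_B^2) = sqrt(0.059467078^2 + 0.55483361^2) = 0.55801135
U = k * uc = 2.58 * 0.55801135
U = 1.4397

1.4397


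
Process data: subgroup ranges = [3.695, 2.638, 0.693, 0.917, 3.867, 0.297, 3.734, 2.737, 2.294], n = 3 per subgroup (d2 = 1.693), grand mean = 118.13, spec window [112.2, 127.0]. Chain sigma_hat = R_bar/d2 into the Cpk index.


R_bar = (3.695 + 2.638 + 0.693 + 0.917 + 3.867 + 0.297 + 3.734 + 2.737 + 2.294) / 9 = 2.3191111
sigma = R_bar / d2 = 2.3191111 / 1.693 = 1.3698234
Cp = (USL - LSL)/(6*sigma) = (127.0 - 112.2)/(6*1.3698234) = 1.8007
Cpu = (127.0 - 118.13)/(3*1.3698234) = 2.1584
Cpl = (118.13 - 112.2)/(3*1.3698234) = 1.4430
Cpk = min(Cpu, Cpl) = 1.4430

1.4430


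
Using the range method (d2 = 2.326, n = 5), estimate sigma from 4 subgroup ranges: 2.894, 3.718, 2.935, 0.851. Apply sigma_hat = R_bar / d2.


R_bar = (2.894 + 3.718 + 2.935 + 0.851) / 4
R_bar = 10.398 / 4 = 2.5995
sigma_hat = R_bar / d2 = 2.5995 / 2.326 = 1.1176

1.1176


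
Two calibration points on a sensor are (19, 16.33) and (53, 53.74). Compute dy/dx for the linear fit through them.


slope = (y2 - y1) / (x2 - x1)
= (53.74 - 16.33) / (53 - 19)
= 37.4100 / 34
= 1.1003

1.1003


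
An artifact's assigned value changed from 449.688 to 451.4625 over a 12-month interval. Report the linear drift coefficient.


rate = (v2 - v1) / months
= (451.4625 - 449.688) / 12
= 1.7745 / 12
= 0.1479

0.1479


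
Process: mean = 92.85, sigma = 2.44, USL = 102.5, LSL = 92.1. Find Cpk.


Cpu = (USL - mean) / (3*sigma) = (102.5 - 92.85) / (3*2.44) = 1.3183
Cpl = (mean - LSL) / (3*sigma) = (92.85 - 92.1) / (3*2.44) = 0.1025
Cpk = min(Cpu, Cpl) = 0.1025

0.1025


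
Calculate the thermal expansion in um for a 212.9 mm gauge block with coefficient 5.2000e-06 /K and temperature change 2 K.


dL = L * alpha * dT
= 212.9 * 5.2000e-06 * 2
= 0.0022142 mm
dL_um = 0.0022142 * 1000 = 2.2142 um

2.2142


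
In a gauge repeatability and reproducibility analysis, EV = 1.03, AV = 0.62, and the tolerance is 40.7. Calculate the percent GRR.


GRR = sqrt(EV^2 + AV^2) = sqrt(1.03^2 + 0.62^2) = 1.2022063
%GRR = GRR / tol * 100 = 1.2022063 / 40.7 * 100
%GRR = 2.9538

2.9538


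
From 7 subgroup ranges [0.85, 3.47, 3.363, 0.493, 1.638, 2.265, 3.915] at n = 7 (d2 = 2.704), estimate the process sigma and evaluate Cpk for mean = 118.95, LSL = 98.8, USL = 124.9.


R_bar = (0.85 + 3.47 + 3.363 + 0.493 + 1.638 + 2.265 + 3.915) / 7 = 2.2848571
sigma = R_bar / d2 = 2.2848571 / 2.704 = 0.84499153
Cp = (USL - LSL)/(6*sigma) = (124.9 - 98.8)/(6*0.84499153) = 5.1480
Cpu = (124.9 - 118.95)/(3*0.84499153) = 2.3472
Cpl = (118.95 - 98.8)/(3*0.84499153) = 7.9488
Cpk = min(Cpu, Cpl) = 2.3472

2.3472


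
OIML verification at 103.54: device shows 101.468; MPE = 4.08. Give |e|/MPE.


e = indication - reference = 101.468 - 103.54 = -2.0720
|e| = 2.0720
ratio = |e| / MPE = 2.0720 / 4.08
ratio = 0.5078

0.5078


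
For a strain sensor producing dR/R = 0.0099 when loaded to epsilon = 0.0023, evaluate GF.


GF = (dR/R) / epsilon
= 0.0099 / 0.0023
= 4.3043

4.3043


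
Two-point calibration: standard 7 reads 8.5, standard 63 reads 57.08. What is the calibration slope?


slope = (y2 - y1) / (x2 - x1)
= (57.08 - 8.5) / (63 - 7)
= 48.5800 / 56
= 0.8675

0.8675


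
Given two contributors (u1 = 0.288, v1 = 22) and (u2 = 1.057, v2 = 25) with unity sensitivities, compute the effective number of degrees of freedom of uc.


uc = sqrt(u1^2 + u2^2) = sqrt(0.288^2 + 1.057^2) = 1.0955332
v_eff = uc^4 / (u1^4/v1 + u2^4/v2)
= 1.0955332^4 / (0.288^4/22 + 1.057^4/25)
= 1.4404632 / 0.050242527
v_eff = 28.6702

28.6702


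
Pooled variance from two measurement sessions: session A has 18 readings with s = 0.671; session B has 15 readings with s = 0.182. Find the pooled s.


s_p = sqrt(((n1-1)*s1^2 + (n2-1)*s2^2) / (n1+n2-2))
numerator = (18-1)*0.671^2 + (15-1)*0.182^2 = 7.654097 + 0.463736 = 8.117833
denominator = 18 + 15 - 2 = 31
s_p^2 = 8.117833 / 31 = 0.26186558
s_p = sqrt(0.26186558) = 0.5117

0.5117


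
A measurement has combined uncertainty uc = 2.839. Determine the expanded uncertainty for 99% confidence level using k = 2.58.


U = k * uc
U = 2.58 * 2.839
U = 7.3246

7.3246


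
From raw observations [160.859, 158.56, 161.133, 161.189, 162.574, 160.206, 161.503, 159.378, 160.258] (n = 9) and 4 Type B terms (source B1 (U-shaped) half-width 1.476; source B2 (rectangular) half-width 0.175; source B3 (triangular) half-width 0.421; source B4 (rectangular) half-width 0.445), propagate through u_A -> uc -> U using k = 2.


mean = (160.859 + 158.56 + 161.133 + 161.189 + 162.574 + 160.206 + 161.503 + 159.378 + 160.258) / 9 = 160.6288889
s = sqrt(sum((x - mean)^2)/(n-1)) = 1.1900498
u_A = s / sqrt(n) = 1.1900498 / sqrt(9) = 0.39668327
u_B1 = 1.476 / sqrt(2) = 1.0436896
u_B2 = 0.175 / sqrt(3) = 0.1010363
u_B3 = 0.421 / sqrt(6) = 0.17187253
u_B4 = 0.445 / sqrt(3) = 0.25692087
uc = sqrt(0.39668327^2 + 1.0436896^2 + 0.1010363^2 + 0.17187253^2 + 0.25692087^2) = 1.1629284
U = k * uc = 2 * 1.1629284
U = 2.3259

2.3259


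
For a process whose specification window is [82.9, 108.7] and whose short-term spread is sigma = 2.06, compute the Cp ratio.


Cp = (USL - LSL) / (6 * sigma)
= (108.7 - 82.9) / (6 * 2.06)
= 25.8000 / 12.3600
= 2.0874

2.0874


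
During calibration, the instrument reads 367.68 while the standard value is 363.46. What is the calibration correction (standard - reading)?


Correction = standard - reading
= 363.46 - 367.68
= -4.2200

-4.2200


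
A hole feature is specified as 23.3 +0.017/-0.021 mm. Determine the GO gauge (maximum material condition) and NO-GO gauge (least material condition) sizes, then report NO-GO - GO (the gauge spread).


GO = nominal - lower_tol (smallest hole = maximum material condition)
GO = 23.3 - 0.021 = 23.279
NO-GO = nominal + upper_tol (largest hole = least material condition)
NO-GO = 23.3 + 0.017 = 23.317
spread = NO-GO - GO = 23.317 - 23.279 = 0.0380

0.0380


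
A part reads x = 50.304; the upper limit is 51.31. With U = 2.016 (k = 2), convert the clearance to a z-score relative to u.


u = U / k = 2.016 / 2 = 1.008
margin = |USL - x| = |51.31 - 50.304| = 1.006
z = margin / u = 1.006 / 1.008
z = 0.9980

0.9980


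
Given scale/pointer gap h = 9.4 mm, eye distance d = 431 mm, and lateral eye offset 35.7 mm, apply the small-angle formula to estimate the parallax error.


error = h * offset / d
= 9.4 * 35.7 / 431
= 0.7786

0.7786


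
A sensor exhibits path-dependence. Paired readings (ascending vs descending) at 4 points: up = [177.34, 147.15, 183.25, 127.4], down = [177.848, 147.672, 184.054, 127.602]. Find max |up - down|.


|177.34 - 177.848| = 0.5080
|147.15 - 147.672| = 0.5220
|183.25 - 184.054| = 0.8040
|127.4 - 127.602| = 0.2020
hysteresis = max(diffs) = 0.8040

0.8040


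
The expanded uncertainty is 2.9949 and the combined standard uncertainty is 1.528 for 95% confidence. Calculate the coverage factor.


k = U / uc
k = 2.9949 / 1.528
k = 1.96

1.96


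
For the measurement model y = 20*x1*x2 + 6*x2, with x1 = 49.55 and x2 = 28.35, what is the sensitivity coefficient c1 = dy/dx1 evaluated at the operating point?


y = 20*x1*x2 + 6*x2
dy/dx1 = 20*x2
Evaluate at x2 = 28.35: c1 = 20 * 28.35
c1 = 567.0000

567.0000


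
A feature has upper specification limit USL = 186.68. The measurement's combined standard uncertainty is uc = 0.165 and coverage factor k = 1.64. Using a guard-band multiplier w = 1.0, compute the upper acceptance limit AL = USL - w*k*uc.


U = k * uc = 1.64 * 0.165 = 0.2706
guard band g = w * U = 1.0 * 0.2706 = 0.2706
AL = USL - g = 186.68 - 0.2706
AL = 186.4094

186.4094


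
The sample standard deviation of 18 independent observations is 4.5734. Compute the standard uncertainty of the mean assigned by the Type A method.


u_A = s / sqrt(n)
u_A = 4.5734 / sqrt(18)
u_A = 4.5734 / 4.2426407
u_A = 1.0780

1.0780


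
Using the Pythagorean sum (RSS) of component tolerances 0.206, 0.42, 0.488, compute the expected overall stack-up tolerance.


RSS = sqrt(0.206^2 + 0.42^2 + 0.488^2)
= sqrt(0.45698)
= 0.6760

0.6760


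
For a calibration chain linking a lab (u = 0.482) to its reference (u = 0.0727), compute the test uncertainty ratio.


TUR = u_lab / u_ref
= 0.482 / 0.0727
= 6.6300

6.6300


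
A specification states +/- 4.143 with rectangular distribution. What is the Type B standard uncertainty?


u_B = half_width / sqrt(3)
u_B = 4.143 / 1.7320508
u_B = 2.3920

2.3920


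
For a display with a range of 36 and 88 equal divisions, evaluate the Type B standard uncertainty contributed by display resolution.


resolution = range / divisions
resolution = 36 / 88 = 0.40909091
u_res = resolution / (2*sqrt(3))
u_res = 0.40909091 / 3.4641016
u_res = 0.1181

0.1181


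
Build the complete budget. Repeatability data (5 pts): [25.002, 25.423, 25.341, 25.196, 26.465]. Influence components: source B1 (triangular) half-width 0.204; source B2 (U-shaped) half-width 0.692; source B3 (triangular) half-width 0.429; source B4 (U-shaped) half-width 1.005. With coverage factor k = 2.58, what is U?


mean = (25.002 + 25.423 + 25.341 + 25.196 + 26.465) / 5 = 25.4854
s = sqrt(sum((x - mean)^2)/(n-1)) = 0.57047989
u_A = s / sqrt(n) = 0.57047989 / sqrt(5) = 0.25512636
u_B1 = 0.204 / sqrt(6) = 0.083282651
u_B2 = 0.692 / sqrt(2) = 0.48931789
u_B3 = 0.429 / sqrt(6) = 0.17513852
u_B4 = 1.005 / sqrt(2) = 0.71064232
uc = sqrt(0.25512636^2 + 0.083282651^2 + 0.48931789^2 + 0.17513852^2 + 0.71064232^2) = 0.92040397
U = k * uc = 2.58 * 0.92040397
U = 2.3746

2.3746


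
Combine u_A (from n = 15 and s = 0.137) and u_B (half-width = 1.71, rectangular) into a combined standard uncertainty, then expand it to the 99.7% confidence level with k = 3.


u_A = s / sqrt(n) = 0.137 / sqrt(15) = 0.035373248
u_B = half_width / sqrt(3) = 1.71 / sqrt(3) = 0.98726896
uc = sqrt(u_A^2 + u_B^2) = sqrt(0.035373248^2 + 0.98726896^2) = 0.98790246
U = k * uc = 3 * 0.98790246
U = 2.9637

2.9637


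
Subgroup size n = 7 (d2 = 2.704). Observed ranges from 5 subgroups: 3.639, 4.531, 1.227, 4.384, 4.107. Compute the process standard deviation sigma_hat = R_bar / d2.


R_bar = (3.639 + 4.531 + 1.227 + 4.384 + 4.107) / 5
R_bar = 17.888 / 5 = 3.5776
sigma_hat = R_bar / d2 = 3.5776 / 2.704 = 1.3231

1.3231


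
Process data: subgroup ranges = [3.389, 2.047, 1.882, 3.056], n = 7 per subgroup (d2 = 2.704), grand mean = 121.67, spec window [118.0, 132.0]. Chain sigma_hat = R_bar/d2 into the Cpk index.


R_bar = (3.389 + 2.047 + 1.882 + 3.056) / 4 = 2.5935
sigma = R_bar / d2 = 2.5935 / 2.704 = 0.95913462
Cp = (USL - LSL)/(6*sigma) = (132.0 - 118.0)/(6*0.95913462) = 2.4327
Cpu = (132.0 - 121.67)/(3*0.95913462) = 3.5900
Cpl = (121.67 - 118.0)/(3*0.95913462) = 1.2755
Cpk = min(Cpu, Cpl) = 1.2755

1.2755


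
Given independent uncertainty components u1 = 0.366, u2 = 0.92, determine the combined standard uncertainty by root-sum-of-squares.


uc = sqrt(0.366^2 + 0.92^2)
uc = sqrt(0.980356)
uc = 0.9901

0.9901


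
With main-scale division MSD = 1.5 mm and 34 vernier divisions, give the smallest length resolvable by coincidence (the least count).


LC = MSD / n_div
= 1.5 / 34
= 0.0441

0.0441


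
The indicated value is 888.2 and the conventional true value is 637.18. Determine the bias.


Systematic error = measured - true
= 888.2 - 637.18
= 251.0200

251.0200


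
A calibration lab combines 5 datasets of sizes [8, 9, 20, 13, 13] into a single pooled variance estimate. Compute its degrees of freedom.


nu = sum_i (n_i - 1)
nu = ((8 - 1) + (9 - 1) + (20 - 1) + (13 - 1) + (13 - 1))
nu = 7 + 8 + 19 + 12 + 12
nu = 58

58


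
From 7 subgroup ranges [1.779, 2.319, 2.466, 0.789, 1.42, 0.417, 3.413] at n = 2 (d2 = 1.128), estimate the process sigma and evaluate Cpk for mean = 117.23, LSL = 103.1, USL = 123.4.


R_bar = (1.779 + 2.319 + 2.466 + 0.789 + 1.42 + 0.417 + 3.413) / 7 = 1.8004286
sigma = R_bar / d2 = 1.8004286 / 1.128 = 1.5961246
Cp = (USL - LSL)/(6*sigma) = (123.4 - 103.1)/(6*1.5961246) = 2.1197
Cpu = (123.4 - 117.23)/(3*1.5961246) = 1.2885
Cpl = (117.23 - 103.1)/(3*1.5961246) = 2.9509
Cpk = min(Cpu, Cpl) = 1.2885

1.2885


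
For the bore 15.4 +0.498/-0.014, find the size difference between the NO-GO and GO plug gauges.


GO = nominal - lower_tol (smallest hole = maximum material condition)
GO = 15.4 - 0.014 = 15.386
NO-GO = nominal + upper_tol (largest hole = least material condition)
NO-GO = 15.4 + 0.498 = 15.898
spread = NO-GO - GO = 15.898 - 15.386 = 0.5120

0.5120


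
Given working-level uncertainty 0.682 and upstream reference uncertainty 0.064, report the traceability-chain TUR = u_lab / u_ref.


TUR = u_lab / u_ref
= 0.682 / 0.064
= 10.6562

10.6562
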